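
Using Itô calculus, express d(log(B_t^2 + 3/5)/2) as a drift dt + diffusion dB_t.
d(log(B_t^2 + 3/5)/2) = (5*(3 - 5*B_t^2)/(2*(5*B_t^2 + 3)^2)) dt + (5*B_t/(5*B_t^2 + 3)) dB_t

Itô's formula for f(B_t) gives d f(B_t) = f'(B_t) dB_t + (1/2) f''(B_t) dt. Compute derivatives of f(x) = log(x^2 + 3/5)/2:
  f'(x)  = 5*x/(5*x^2 + 3)
  f''(x) = 5*(3 - 5*x^2)/(5*x^2 + 3)^2
Substitute x = B_t and multiply the f'' term by 1/2:
  drift     = (1/2) * (5*(3 - 5*x^2)/(5*x^2 + 3)^2) evaluated at B_t = 5*(3 - 5*B_t^2)/(2*(5*B_t^2 + 3)^2)
  diffusion = (5*x/(5*x^2 + 3)) evaluated at B_t = 5*B_t/(5*B_t^2 + 3)
Therefore d(log(B_t^2 + 3/5)/2) = (5*(3 - 5*B_t^2)/(2*(5*B_t^2 + 3)^2)) dt + (5*B_t/(5*B_t^2 + 3)) dB_t.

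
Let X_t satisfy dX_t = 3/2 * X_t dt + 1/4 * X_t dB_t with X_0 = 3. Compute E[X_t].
E[X_t] = 3*exp(3*t/2)

For GBM dX = mu X dt + sigma X dB with X_0 = x_0, apply Itô to Y = log X: dY = (mu - sigma^2/2) dt + sigma dB, so Y_t = log(x_0) + (mu - sigma^2/2) t + sigma B_t and hence X_t = x_0 * exp((mu - sigma^2/2) t + sigma B_t).
With mu = 3/2, sigma = 1/4, x_0 = 3, this gives:
  X_t = 3 * exp((47/32) * t + (1/4) * B_t).
Since sigma*B_t ~ Normal(0, sigma^2 t), E[exp(sigma*B_t)] = exp(sigma^2 t / 2); so E[X_t] = x_0 * exp((mu - sigma^2/2) t) * exp(sigma^2 t / 2) = x_0 * exp(mu t) = 3*exp(3*t/2).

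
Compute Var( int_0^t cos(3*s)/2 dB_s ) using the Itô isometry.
Var = t/8 + sin(6*t)/48

The Itô integral of a deterministic integrand f(s) has mean 0 because each increment f(s) * (B_{s+ds} - B_s) has mean 0. By the Itô isometry:
  Var( int_0^t f(s) dB_s ) = E[ (int_0^t f(s) dB_s)^2 ] = int_0^t f(s)^2 ds.
Here f(s) = cos(3*s)/2, so f(s)^2 = cos(3*s)^2/4. Integrate:
  int_0^t (cos(3*s)^2/4) ds = t/8 + sin(6*t)/48.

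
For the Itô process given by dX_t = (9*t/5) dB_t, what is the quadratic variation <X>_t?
<X>_t = 27*t^3/25

For an Itô process dX_t = a(t) dt + b(t) dB_t, the quadratic variation is <X>_t = int_0^t b(s)^2 ds (the drift term does not contribute). Here b(s) = 9*s/5, so
  b(s)^2 = 81*s^2/25.
Integrating from 0 to t:
  <X>_t = int_0^t (81*s^2/25) ds = 27*t^3/25.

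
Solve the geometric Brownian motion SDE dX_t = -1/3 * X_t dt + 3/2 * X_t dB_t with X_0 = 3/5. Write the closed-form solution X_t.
X_t = 3/5 * exp((-35/24) * t + (3/2) * B_t)

For GBM dX = mu X dt + sigma X dB with X_0 = x_0, apply Itô to Y = log X: dY = (mu - sigma^2/2) dt + sigma dB, so Y_t = log(x_0) + (mu - sigma^2/2) t + sigma B_t and hence X_t = x_0 * exp((mu - sigma^2/2) t + sigma B_t).
With mu = -1/3, sigma = 3/2, x_0 = 3/5, this gives:
  X_t = 3/5 * exp((-35/24) * t + (3/2) * B_t).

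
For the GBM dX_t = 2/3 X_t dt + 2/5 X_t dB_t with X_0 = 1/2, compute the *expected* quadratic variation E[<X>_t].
E[<X>_t] = 3*exp(112*t/75)/112 - 3/112

<X>_t = int_0^t ((2/5) * X_s)^2 ds. Taking expectation inside the integral: E[<X>_t] = (2/5)^2 * int_0^t E[X_s^2] ds. For GBM, E[X_s^2] = x_0^2 * exp((2 mu + sigma^2) s). Integrating:
  E[<X>_t] = (2/5)^2 * (1/2)^2 * (exp((2*(2/3) + (2/5)^2) t) - 1) / (2*(2/3) + (2/5)^2)
           = (2/5)^2 * (1/2)^2 * (exp((112/75) t) - 1) / (112/75) = 3*exp(112*t/75)/112 - 3/112.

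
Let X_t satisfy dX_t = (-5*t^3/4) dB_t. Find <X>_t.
<X>_t = 25*t^7/112

For an Itô process dX_t = a(t) dt + b(t) dB_t, the quadratic variation is <X>_t = int_0^t b(s)^2 ds (the drift term does not contribute). Here b(s) = -5*s^3/4, so
  b(s)^2 = 25*s^6/16.
Integrating from 0 to t:
  <X>_t = int_0^t (25*s^6/16) ds = 25*t^7/112.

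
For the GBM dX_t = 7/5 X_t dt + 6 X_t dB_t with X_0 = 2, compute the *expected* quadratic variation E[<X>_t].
E[<X>_t] = 360*exp(194*t/5)/97 - 360/97

<X>_t = int_0^t (6 * X_s)^2 ds. Taking expectation inside the integral: E[<X>_t] = 6^2 * int_0^t E[X_s^2] ds. For GBM, E[X_s^2] = x_0^2 * exp((2 mu + sigma^2) s). Integrating:
  E[<X>_t] = 6^2 * 2^2 * (exp((2*(7/5) + 6^2) t) - 1) / (2*(7/5) + 6^2)
           = 6^2 * 2^2 * (exp((194/5) t) - 1) / (194/5) = 360*exp(194*t/5)/97 - 360/97.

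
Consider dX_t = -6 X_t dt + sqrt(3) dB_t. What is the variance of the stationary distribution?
lim Var(X_t) = 1/4

The OU SDE dX = -theta X dt + sigma dB admits the integrating factor exp(theta t): d(exp(theta t) X_t) = sigma exp(theta t) dB_t. Integrating from 0 to t gives X_t = x_0 * exp(-theta t) + sigma * int_0^t exp(-theta (t-s)) dB_s for any initial x_0. The Itô integral has variance (by the Itô isometry) sigma^2 * int_0^t exp(-2 theta (t - s)) ds = sigma^2 * (1 - exp(-2 theta t)) / (2 theta), independent of x_0.
With theta = 6, sigma = sqrt(3):
  Var(X_t) = (sqrt(3))^2 * (1 - exp(-2*6 t)) / (2 * 6) = 1/4 - exp(-12*t)/4.
As t -> infinity, exp(-2*6 t) -> 0, so the stationary variance is sigma^2 / (2 theta) = 1/4.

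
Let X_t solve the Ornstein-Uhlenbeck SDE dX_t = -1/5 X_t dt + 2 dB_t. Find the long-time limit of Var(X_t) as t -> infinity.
lim Var(X_t) = 10

The OU SDE dX = -theta X dt + sigma dB admits the integrating factor exp(theta t): d(exp(theta t) X_t) = sigma exp(theta t) dB_t. Integrating from 0 to t gives X_t = x_0 * exp(-theta t) + sigma * int_0^t exp(-theta (t-s)) dB_s for any initial x_0. The Itô integral has variance (by the Itô isometry) sigma^2 * int_0^t exp(-2 theta (t - s)) ds = sigma^2 * (1 - exp(-2 theta t)) / (2 theta), independent of x_0.
With theta = 1/5, sigma = 2:
  Var(X_t) = (2)^2 * (1 - exp(-2*1/5 t)) / (2 * 1/5) = 10 - 10*exp(-2*t/5).
As t -> infinity, exp(-2*1/5 t) -> 0, so the stationary variance is sigma^2 / (2 theta) = 10.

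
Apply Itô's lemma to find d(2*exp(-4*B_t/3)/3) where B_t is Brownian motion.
d(2*exp(-4*B_t/3)/3) = (16*exp(-4*B_t/3)/27) dt + (-8*exp(-4*B_t/3)/9) dB_t

Itô's formula for f(B_t) gives d f(B_t) = f'(B_t) dB_t + (1/2) f''(B_t) dt. Compute derivatives of f(x) = 2*exp(-4*x/3)/3:
  f'(x)  = -8*exp(-4*x/3)/9
  f''(x) = 32*exp(-4*x/3)/27
Substitute x = B_t and multiply the f'' term by 1/2:
  drift     = (1/2) * (32*exp(-4*x/3)/27) evaluated at B_t = 16*exp(-4*B_t/3)/27
  diffusion = (-8*exp(-4*x/3)/9) evaluated at B_t = -8*exp(-4*B_t/3)/9
Therefore d(2*exp(-4*B_t/3)/3) = (16*exp(-4*B_t/3)/27) dt + (-8*exp(-4*B_t/3)/9) dB_t.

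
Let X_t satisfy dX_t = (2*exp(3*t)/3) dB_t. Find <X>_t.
<X>_t = 2*exp(6*t)/27 - 2/27

For an Itô process dX_t = a(t) dt + b(t) dB_t, the quadratic variation is <X>_t = int_0^t b(s)^2 ds (the drift term does not contribute). Here b(s) = 2*exp(3*s)/3, so
  b(s)^2 = 4*exp(6*s)/9.
Integrating from 0 to t:
  <X>_t = int_0^t (4*exp(6*s)/9) ds = 2*exp(6*t)/27 - 2/27.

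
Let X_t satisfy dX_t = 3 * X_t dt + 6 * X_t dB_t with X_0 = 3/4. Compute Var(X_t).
Var(X_t) = 9*(exp(36*t) - 1)*exp(6*t)/16

For GBM dX = mu X dt + sigma X dB with X_0 = x_0, apply Itô to Y = log X: dY = (mu - sigma^2/2) dt + sigma dB, so Y_t = log(x_0) + (mu - sigma^2/2) t + sigma B_t and hence X_t = x_0 * exp((mu - sigma^2/2) t + sigma B_t).
With mu = 3, sigma = 6, x_0 = 3/4, this gives:
  X_t = 3/4 * exp((-15) * t + (6) * B_t).
Since sigma*B_t ~ Normal(0, sigma^2 t), E[exp(sigma*B_t)] = exp(sigma^2 t / 2); so E[X_t] = x_0 * exp((mu - sigma^2/2) t) * exp(sigma^2 t / 2) = x_0 * exp(mu t) = 3*exp(3*t)/4.
Var(X_t) = E[X_t^2] - (E[X_t])^2 = x_0^2 * exp(2 mu t) * (exp(sigma^2 t) - 1) = 9*(exp(36*t) - 1)*exp(6*t)/16.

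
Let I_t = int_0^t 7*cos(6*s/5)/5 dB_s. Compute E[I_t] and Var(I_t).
E[I_t] = 0; Var(I_t) = 49*t/50 + 49*sin(12*t/5)/120

The Itô integral of a deterministic integrand f(s) has mean 0 because each increment f(s) * (B_{s+ds} - B_s) has mean 0. By the Itô isometry:
  Var( int_0^t f(s) dB_s ) = E[ (int_0^t f(s) dB_s)^2 ] = int_0^t f(s)^2 ds.
Here f(s) = 7*cos(6*s/5)/5, so f(s)^2 = 49*cos(6*s/5)^2/25. Integrate:
  int_0^t (49*cos(6*s/5)^2/25) ds = 49*t/50 + 49*sin(12*t/5)/120.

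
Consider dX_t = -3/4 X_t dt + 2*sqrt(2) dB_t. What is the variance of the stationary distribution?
lim Var(X_t) = 16/3

The OU SDE dX = -theta X dt + sigma dB admits the integrating factor exp(theta t): d(exp(theta t) X_t) = sigma exp(theta t) dB_t. Integrating from 0 to t gives X_t = x_0 * exp(-theta t) + sigma * int_0^t exp(-theta (t-s)) dB_s for any initial x_0. The Itô integral has variance (by the Itô isometry) sigma^2 * int_0^t exp(-2 theta (t - s)) ds = sigma^2 * (1 - exp(-2 theta t)) / (2 theta), independent of x_0.
With theta = 3/4, sigma = 2*sqrt(2):
  Var(X_t) = (2*sqrt(2))^2 * (1 - exp(-2*3/4 t)) / (2 * 3/4) = 16/3 - 16*exp(-3*t/2)/3.
As t -> infinity, exp(-2*3/4 t) -> 0, so the stationary variance is sigma^2 / (2 theta) = 16/3.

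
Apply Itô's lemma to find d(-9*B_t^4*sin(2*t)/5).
d(-9*B_t^4*sin(2*t)/5) = (-18*B_t^2*(B_t^2*cos(2*t) + 3*sin(2*t))/5) dt + (-36*B_t^3*sin(2*t)/5) dB_t

Itô's formula for f(t, x): d f(t, B_t) = (f_t + (1/2) f_xx) dt + f_x dB_t. Compute partials of f(t, x) = -9*x^4*sin(2*t)/5:
  f_t(t,x)  = -18*x^4*cos(2*t)/5
  f_x(t,x)  = -36*x^3*sin(2*t)/5
  f_xx(t,x) = -108*x^2*sin(2*t)/5
Assemble drift = f_t + (1/2) f_xx = -18*x^2*(x^2*cos(2*t) + 3*sin(2*t))/5 and diffusion = f_x = -36*x^3*sin(2*t)/5. Substituting x = B_t:
  d(-9*B_t^4*sin(2*t)/5) = (-18*B_t^2*(B_t^2*cos(2*t) + 3*sin(2*t))/5) dt + (-36*B_t^3*sin(2*t)/5) dB_t.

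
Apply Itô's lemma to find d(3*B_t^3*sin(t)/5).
d(3*B_t^3*sin(t)/5) = (3*B_t*(B_t^2*cos(t) + 3*sin(t))/5) dt + (9*B_t^2*sin(t)/5) dB_t

Itô's formula for f(t, x): d f(t, B_t) = (f_t + (1/2) f_xx) dt + f_x dB_t. Compute partials of f(t, x) = 3*x^3*sin(t)/5:
  f_t(t,x)  = 3*x^3*cos(t)/5
  f_x(t,x)  = 9*x^2*sin(t)/5
  f_xx(t,x) = 18*x*sin(t)/5
Assemble drift = f_t + (1/2) f_xx = 3*x*(x^2*cos(t) + 3*sin(t))/5 and diffusion = f_x = 9*x^2*sin(t)/5. Substituting x = B_t:
  d(3*B_t^3*sin(t)/5) = (3*B_t*(B_t^2*cos(t) + 3*sin(t))/5) dt + (9*B_t^2*sin(t)/5) dB_t.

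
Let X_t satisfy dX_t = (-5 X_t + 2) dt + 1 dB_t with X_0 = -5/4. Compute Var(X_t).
Var(X_t) = 1/10 - exp(-10*t)/10

The variance V(t) = Var(X_t) satisfies V'(t) = 2 a V(t) + c^2 with V(0) = 0 (drift coefficient is linear in X, diffusion is constant). With a = -5, c = 1, the solution is
  V(t) = (c^2 / (2 a)) * (exp(2 a t) - 1)
       = (1^2 / (2*(-5))) * (exp((-10) t) - 1)
       = 1/10 - exp(-10*t)/10.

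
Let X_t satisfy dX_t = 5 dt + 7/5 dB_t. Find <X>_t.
<X>_t = 49*t/25

For an Itô process dX_t = a(t) dt + b(t) dB_t, the quadratic variation is <X>_t = int_0^t b(s)^2 ds (the drift term does not contribute). Here b(s) = 7/5, so
  b(s)^2 = 49/25.
Integrating from 0 to t:
  <X>_t = int_0^t (49/25) ds = 49*t/25.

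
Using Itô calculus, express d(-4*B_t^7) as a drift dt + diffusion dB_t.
d(-4*B_t^7) = (-84*B_t^5) dt + (-28*B_t^6) dB_t

Itô's formula for f(B_t) gives d f(B_t) = f'(B_t) dB_t + (1/2) f''(B_t) dt. Compute derivatives of f(x) = -4*x^7:
  f'(x)  = -28*x^6
  f''(x) = -168*x^5
Substitute x = B_t and multiply the f'' term by 1/2:
  drift     = (1/2) * (-168*x^5) evaluated at B_t = -84*B_t^5
  diffusion = (-28*x^6) evaluated at B_t = -28*B_t^6
Therefore d(-4*B_t^7) = (-84*B_t^5) dt + (-28*B_t^6) dB_t.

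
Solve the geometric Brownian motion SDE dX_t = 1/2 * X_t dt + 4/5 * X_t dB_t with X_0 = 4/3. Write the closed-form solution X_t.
X_t = 4/3 * exp((9/50) * t + (4/5) * B_t)

For GBM dX = mu X dt + sigma X dB with X_0 = x_0, apply Itô to Y = log X: dY = (mu - sigma^2/2) dt + sigma dB, so Y_t = log(x_0) + (mu - sigma^2/2) t + sigma B_t and hence X_t = x_0 * exp((mu - sigma^2/2) t + sigma B_t).
With mu = 1/2, sigma = 4/5, x_0 = 4/3, this gives:
  X_t = 4/3 * exp((9/50) * t + (4/5) * B_t).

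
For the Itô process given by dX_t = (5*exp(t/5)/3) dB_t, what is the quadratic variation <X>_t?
<X>_t = 125*exp(2*t/5)/18 - 125/18

For an Itô process dX_t = a(t) dt + b(t) dB_t, the quadratic variation is <X>_t = int_0^t b(s)^2 ds (the drift term does not contribute). Here b(s) = 5*exp(s/5)/3, so
  b(s)^2 = 25*exp(2*s/5)/9.
Integrating from 0 to t:
  <X>_t = int_0^t (25*exp(2*s/5)/9) ds = 125*exp(2*t/5)/18 - 125/18.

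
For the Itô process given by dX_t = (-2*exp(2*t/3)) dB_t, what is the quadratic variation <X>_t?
<X>_t = 3*exp(4*t/3) - 3

For an Itô process dX_t = a(t) dt + b(t) dB_t, the quadratic variation is <X>_t = int_0^t b(s)^2 ds (the drift term does not contribute). Here b(s) = -2*exp(2*s/3), so
  b(s)^2 = 4*exp(4*s/3).
Integrating from 0 to t:
  <X>_t = int_0^t (4*exp(4*s/3)) ds = 3*exp(4*t/3) - 3.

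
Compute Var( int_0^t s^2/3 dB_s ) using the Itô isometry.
Var = t^5/45

The Itô integral of a deterministic integrand f(s) has mean 0 because each increment f(s) * (B_{s+ds} - B_s) has mean 0. By the Itô isometry:
  Var( int_0^t f(s) dB_s ) = E[ (int_0^t f(s) dB_s)^2 ] = int_0^t f(s)^2 ds.
Here f(s) = s^2/3, so f(s)^2 = s^4/9. Integrate:
  int_0^t (s^4/9) ds = t^5/45.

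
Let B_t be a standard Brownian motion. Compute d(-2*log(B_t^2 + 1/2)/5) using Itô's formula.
d(-2*log(B_t^2 + 1/2)/5) = (4*(2*B_t^2 - 1)/(5*(2*B_t^2 + 1)^2)) dt + (-8*B_t/(10*B_t^2 + 5)) dB_t

Itô's formula for f(B_t) gives d f(B_t) = f'(B_t) dB_t + (1/2) f''(B_t) dt. Compute derivatives of f(x) = -2*log(x^2 + 1/2)/5:
  f'(x)  = -8*x/(10*x^2 + 5)
  f''(x) = 8*(2*x^2 - 1)/(5*(2*x^2 + 1)^2)
Substitute x = B_t and multiply the f'' term by 1/2:
  drift     = (1/2) * (8*(2*x^2 - 1)/(5*(2*x^2 + 1)^2)) evaluated at B_t = 4*(2*B_t^2 - 1)/(5*(2*B_t^2 + 1)^2)
  diffusion = (-8*x/(10*x^2 + 5)) evaluated at B_t = -8*B_t/(10*B_t^2 + 5)
Therefore d(-2*log(B_t^2 + 1/2)/5) = (4*(2*B_t^2 - 1)/(5*(2*B_t^2 + 1)^2)) dt + (-8*B_t/(10*B_t^2 + 5)) dB_t.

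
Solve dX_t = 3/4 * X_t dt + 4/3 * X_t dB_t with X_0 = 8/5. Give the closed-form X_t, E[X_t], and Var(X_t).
X_t = 8/5 * exp((-5/36) t + (4/3) B_t); E[X_t] = 8*exp(3*t/4)/5; Var(X_t) = 64*(exp(16*t/9) - 1)*exp(3*t/2)/25

For GBM dX = mu X dt + sigma X dB with X_0 = x_0, apply Itô to Y = log X: dY = (mu - sigma^2/2) dt + sigma dB, so Y_t = log(x_0) + (mu - sigma^2/2) t + sigma B_t and hence X_t = x_0 * exp((mu - sigma^2/2) t + sigma B_t).
With mu = 3/4, sigma = 4/3, x_0 = 8/5, this gives:
  X_t = 8/5 * exp((-5/36) * t + (4/3) * B_t).
Since sigma*B_t ~ Normal(0, sigma^2 t), E[exp(sigma*B_t)] = exp(sigma^2 t / 2); so E[X_t] = x_0 * exp((mu - sigma^2/2) t) * exp(sigma^2 t / 2) = x_0 * exp(mu t) = 8*exp(3*t/4)/5.
Var(X_t) = E[X_t^2] - (E[X_t])^2 = x_0^2 * exp(2 mu t) * (exp(sigma^2 t) - 1) = 64*(exp(16*t/9) - 1)*exp(3*t/2)/25.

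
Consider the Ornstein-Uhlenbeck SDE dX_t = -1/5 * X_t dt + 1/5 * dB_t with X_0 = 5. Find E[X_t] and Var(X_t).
E[X_t] = 5*exp(-t/5); Var(X_t) = 1/10 - exp(-2*t/5)/10

The OU SDE dX = -theta X dt + sigma dB admits the integrating factor exp(theta t): d(exp(theta t) X_t) = sigma exp(theta t) dB_t. Integrating from 0 to t:
  X_t = x_0 * exp(-theta t) + sigma * int_0^t exp(-theta (t-s)) dB_s.
The Itô integral has mean 0 and (by the Itô isometry) variance sigma^2 * int_0^t exp(-2 theta (t - s)) ds = sigma^2 * (1 - exp(-2 theta t)) / (2 theta).
With theta = 1/5, sigma = 1/5, x_0 = 5:
  E[X_t] = 5 * exp(-1/5 t) = 5*exp(-t/5)
  Var(X_t) = (1/5)^2 * (1 - exp(-2*1/5 t)) / (2 * 1/5) = 1/10 - exp(-2*t/5)/10.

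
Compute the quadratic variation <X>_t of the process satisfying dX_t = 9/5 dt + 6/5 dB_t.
<X>_t = 36*t/25

For an Itô process dX_t = a(t) dt + b(t) dB_t, the quadratic variation is <X>_t = int_0^t b(s)^2 ds (the drift term does not contribute). Here b(s) = 6/5, so
  b(s)^2 = 36/25.
Integrating from 0 to t:
  <X>_t = int_0^t (36/25) ds = 36*t/25.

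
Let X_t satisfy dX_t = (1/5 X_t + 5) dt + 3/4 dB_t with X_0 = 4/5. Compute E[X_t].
E[X_t] = 129*exp(t/5)/5 - 25

Taking expectations and using E[dB_t] = 0, the mean m(t) = E[X_t] satisfies the ODE m'(t) = a m(t) + b with m(0) = x_0. With a = 1/5, b = 5, x_0 = 4/5, the solution is
  m(t) = x_0 * exp(a t) + (b/a) * (exp(a t) - 1)
       = (4/5) * exp((1/5) t) + (5/(1/5)) * (exp((1/5) t) - 1)
       = 129*exp(t/5)/5 - 25.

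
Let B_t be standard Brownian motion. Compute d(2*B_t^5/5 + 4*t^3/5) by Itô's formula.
d(2*B_t^5/5 + 4*t^3/5) = (4*B_t^3 + 12*t^2/5) dt + (2*B_t^4) dB_t

Itô's formula for f(t, x): d f(t, B_t) = (f_t + (1/2) f_xx) dt + f_x dB_t. Compute partials of f(t, x) = 4*t^3/5 + 2*x^5/5:
  f_t(t,x)  = 12*t^2/5
  f_x(t,x)  = 2*x^4
  f_xx(t,x) = 8*x^3
Assemble drift = f_t + (1/2) f_xx = 12*t^2/5 + 4*x^3 and diffusion = f_x = 2*x^4. Substituting x = B_t:
  d(2*B_t^5/5 + 4*t^3/5) = (4*B_t^3 + 12*t^2/5) dt + (2*B_t^4) dB_t.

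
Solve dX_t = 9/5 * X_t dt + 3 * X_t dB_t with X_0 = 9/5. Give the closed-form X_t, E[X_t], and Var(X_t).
X_t = 9/5 * exp((-27/10) t + (3) B_t); E[X_t] = 9*exp(9*t/5)/5; Var(X_t) = 81*(exp(9*t) - 1)*exp(18*t/5)/25

For GBM dX = mu X dt + sigma X dB with X_0 = x_0, apply Itô to Y = log X: dY = (mu - sigma^2/2) dt + sigma dB, so Y_t = log(x_0) + (mu - sigma^2/2) t + sigma B_t and hence X_t = x_0 * exp((mu - sigma^2/2) t + sigma B_t).
With mu = 9/5, sigma = 3, x_0 = 9/5, this gives:
  X_t = 9/5 * exp((-27/10) * t + (3) * B_t).
Since sigma*B_t ~ Normal(0, sigma^2 t), E[exp(sigma*B_t)] = exp(sigma^2 t / 2); so E[X_t] = x_0 * exp((mu - sigma^2/2) t) * exp(sigma^2 t / 2) = x_0 * exp(mu t) = 9*exp(9*t/5)/5.
Var(X_t) = E[X_t^2] - (E[X_t])^2 = x_0^2 * exp(2 mu t) * (exp(sigma^2 t) - 1) = 81*(exp(9*t) - 1)*exp(18*t/5)/25.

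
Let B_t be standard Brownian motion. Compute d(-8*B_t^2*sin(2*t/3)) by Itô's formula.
d(-8*B_t^2*sin(2*t/3)) = (-16*B_t^2*cos(2*t/3)/3 - 8*sin(2*t/3)) dt + (-16*B_t*sin(2*t/3)) dB_t

Itô's formula for f(t, x): d f(t, B_t) = (f_t + (1/2) f_xx) dt + f_x dB_t. Compute partials of f(t, x) = -8*x^2*sin(2*t/3):
  f_t(t,x)  = -16*x^2*cos(2*t/3)/3
  f_x(t,x)  = -16*x*sin(2*t/3)
  f_xx(t,x) = -16*sin(2*t/3)
Assemble drift = f_t + (1/2) f_xx = -16*x^2*cos(2*t/3)/3 - 8*sin(2*t/3) and diffusion = f_x = -16*x*sin(2*t/3). Substituting x = B_t:
  d(-8*B_t^2*sin(2*t/3)) = (-16*B_t^2*cos(2*t/3)/3 - 8*sin(2*t/3)) dt + (-16*B_t*sin(2*t/3)) dB_t.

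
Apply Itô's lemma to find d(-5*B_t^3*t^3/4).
d(-5*B_t^3*t^3/4) = (15*B_t*t^2*(-B_t^2 - t)/4) dt + (-15*B_t^2*t^3/4) dB_t

Itô's formula for f(t, x): d f(t, B_t) = (f_t + (1/2) f_xx) dt + f_x dB_t. Compute partials of f(t, x) = -5*t^3*x^3/4:
  f_t(t,x)  = -15*t^2*x^3/4
  f_x(t,x)  = -15*t^3*x^2/4
  f_xx(t,x) = -15*t^3*x/2
Assemble drift = f_t + (1/2) f_xx = 15*t^2*x*(-t - x^2)/4 and diffusion = f_x = -15*t^3*x^2/4. Substituting x = B_t:
  d(-5*B_t^3*t^3/4) = (15*B_t*t^2*(-B_t^2 - t)/4) dt + (-15*B_t^2*t^3/4) dB_t.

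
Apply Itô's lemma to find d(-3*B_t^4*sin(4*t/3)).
d(-3*B_t^4*sin(4*t/3)) = (B_t^2*(-4*B_t^2*cos(4*t/3) - 18*sin(4*t/3))) dt + (-12*B_t^3*sin(4*t/3)) dB_t

Itô's formula for f(t, x): d f(t, B_t) = (f_t + (1/2) f_xx) dt + f_x dB_t. Compute partials of f(t, x) = -3*x^4*sin(4*t/3):
  f_t(t,x)  = -4*x^4*cos(4*t/3)
  f_x(t,x)  = -12*x^3*sin(4*t/3)
  f_xx(t,x) = -36*x^2*sin(4*t/3)
Assemble drift = f_t + (1/2) f_xx = x^2*(-4*x^2*cos(4*t/3) - 18*sin(4*t/3)) and diffusion = f_x = -12*x^3*sin(4*t/3). Substituting x = B_t:
  d(-3*B_t^4*sin(4*t/3)) = (B_t^2*(-4*B_t^2*cos(4*t/3) - 18*sin(4*t/3))) dt + (-12*B_t^3*sin(4*t/3)) dB_t.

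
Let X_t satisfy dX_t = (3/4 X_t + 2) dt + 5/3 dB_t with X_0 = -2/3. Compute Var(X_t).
Var(X_t) = 50*exp(3*t/2)/27 - 50/27

The variance V(t) = Var(X_t) satisfies V'(t) = 2 a V(t) + c^2 with V(0) = 0 (drift coefficient is linear in X, diffusion is constant). With a = 3/4, c = 5/3, the solution is
  V(t) = (c^2 / (2 a)) * (exp(2 a t) - 1)
       = ((5/3)^2 / (2*(3/4))) * (exp((3/2) t) - 1)
       = 50*exp(3*t/2)/27 - 50/27.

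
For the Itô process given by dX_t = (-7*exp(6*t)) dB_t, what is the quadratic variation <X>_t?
<X>_t = 49*exp(12*t)/12 - 49/12

For an Itô process dX_t = a(t) dt + b(t) dB_t, the quadratic variation is <X>_t = int_0^t b(s)^2 ds (the drift term does not contribute). Here b(s) = -7*exp(6*s), so
  b(s)^2 = 49*exp(12*s).
Integrating from 0 to t:
  <X>_t = int_0^t (49*exp(12*s)) ds = 49*exp(12*t)/12 - 49/12.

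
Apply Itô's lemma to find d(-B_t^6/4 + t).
d(-B_t^6/4 + t) = (1 - 15*B_t^4/4) dt + (-3*B_t^5/2) dB_t

Itô's formula for f(t, x): d f(t, B_t) = (f_t + (1/2) f_xx) dt + f_x dB_t. Compute partials of f(t, x) = t - x^6/4:
  f_t(t,x)  = 1
  f_x(t,x)  = -3*x^5/2
  f_xx(t,x) = -15*x^4/2
Assemble drift = f_t + (1/2) f_xx = 1 - 15*x^4/4 and diffusion = f_x = -3*x^5/2. Substituting x = B_t:
  d(-B_t^6/4 + t) = (1 - 15*B_t^4/4) dt + (-3*B_t^5/2) dB_t.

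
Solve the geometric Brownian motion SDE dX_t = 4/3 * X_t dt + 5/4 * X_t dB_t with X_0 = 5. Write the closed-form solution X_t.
X_t = 5 * exp((53/96) * t + (5/4) * B_t)

For GBM dX = mu X dt + sigma X dB with X_0 = x_0, apply Itô to Y = log X: dY = (mu - sigma^2/2) dt + sigma dB, so Y_t = log(x_0) + (mu - sigma^2/2) t + sigma B_t and hence X_t = x_0 * exp((mu - sigma^2/2) t + sigma B_t).
With mu = 4/3, sigma = 5/4, x_0 = 5, this gives:
  X_t = 5 * exp((53/96) * t + (5/4) * B_t).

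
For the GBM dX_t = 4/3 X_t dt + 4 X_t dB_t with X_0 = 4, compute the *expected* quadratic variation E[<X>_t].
E[<X>_t] = 96*exp(56*t/3)/7 - 96/7

<X>_t = int_0^t (4 * X_s)^2 ds. Taking expectation inside the integral: E[<X>_t] = 4^2 * int_0^t E[X_s^2] ds. For GBM, E[X_s^2] = x_0^2 * exp((2 mu + sigma^2) s). Integrating:
  E[<X>_t] = 4^2 * 4^2 * (exp((2*(4/3) + 4^2) t) - 1) / (2*(4/3) + 4^2)
           = 4^2 * 4^2 * (exp((56/3) t) - 1) / (56/3) = 96*exp(56*t/3)/7 - 96/7.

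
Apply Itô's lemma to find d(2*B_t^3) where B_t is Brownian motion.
d(2*B_t^3) = (6*B_t) dt + (6*B_t^2) dB_t

Itô's formula for f(B_t) gives d f(B_t) = f'(B_t) dB_t + (1/2) f''(B_t) dt. Compute derivatives of f(x) = 2*x^3:
  f'(x)  = 6*x^2
  f''(x) = 12*x
Substitute x = B_t and multiply the f'' term by 1/2:
  drift     = (1/2) * (12*x) evaluated at B_t = 6*B_t
  diffusion = (6*x^2) evaluated at B_t = 6*B_t^2
Therefore d(2*B_t^3) = (6*B_t) dt + (6*B_t^2) dB_t.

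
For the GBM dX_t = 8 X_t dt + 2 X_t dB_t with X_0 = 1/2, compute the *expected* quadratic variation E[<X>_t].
E[<X>_t] = exp(20*t)/20 - 1/20

<X>_t = int_0^t (2 * X_s)^2 ds. Taking expectation inside the integral: E[<X>_t] = 2^2 * int_0^t E[X_s^2] ds. For GBM, E[X_s^2] = x_0^2 * exp((2 mu + sigma^2) s). Integrating:
  E[<X>_t] = 2^2 * (1/2)^2 * (exp((2*8 + 2^2) t) - 1) / (2*8 + 2^2)
           = 2^2 * (1/2)^2 * (exp(20 t) - 1) / 20 = exp(20*t)/20 - 1/20.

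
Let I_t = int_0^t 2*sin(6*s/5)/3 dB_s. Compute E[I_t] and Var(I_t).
E[I_t] = 0; Var(I_t) = 2*t/9 - 5*sin(12*t/5)/54

The Itô integral of a deterministic integrand f(s) has mean 0 because each increment f(s) * (B_{s+ds} - B_s) has mean 0. By the Itô isometry:
  Var( int_0^t f(s) dB_s ) = E[ (int_0^t f(s) dB_s)^2 ] = int_0^t f(s)^2 ds.
Here f(s) = 2*sin(6*s/5)/3, so f(s)^2 = 4*sin(6*s/5)^2/9. Integrate:
  int_0^t (4*sin(6*s/5)^2/9) ds = 2*t/9 - 5*sin(12*t/5)/54.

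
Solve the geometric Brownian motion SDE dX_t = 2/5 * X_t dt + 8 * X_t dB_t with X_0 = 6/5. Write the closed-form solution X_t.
X_t = 6/5 * exp((-158/5) * t + (8) * B_t)

For GBM dX = mu X dt + sigma X dB with X_0 = x_0, apply Itô to Y = log X: dY = (mu - sigma^2/2) dt + sigma dB, so Y_t = log(x_0) + (mu - sigma^2/2) t + sigma B_t and hence X_t = x_0 * exp((mu - sigma^2/2) t + sigma B_t).
With mu = 2/5, sigma = 8, x_0 = 6/5, this gives:
  X_t = 6/5 * exp((-158/5) * t + (8) * B_t).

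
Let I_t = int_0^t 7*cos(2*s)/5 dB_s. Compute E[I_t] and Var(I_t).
E[I_t] = 0; Var(I_t) = 49*t/50 + 49*sin(4*t)/200

The Itô integral of a deterministic integrand f(s) has mean 0 because each increment f(s) * (B_{s+ds} - B_s) has mean 0. By the Itô isometry:
  Var( int_0^t f(s) dB_s ) = E[ (int_0^t f(s) dB_s)^2 ] = int_0^t f(s)^2 ds.
Here f(s) = 7*cos(2*s)/5, so f(s)^2 = 49*cos(2*s)^2/25. Integrate:
  int_0^t (49*cos(2*s)^2/25) ds = 49*t/50 + 49*sin(4*t)/200.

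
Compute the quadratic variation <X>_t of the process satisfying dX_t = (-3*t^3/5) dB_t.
<X>_t = 9*t^7/175

For an Itô process dX_t = a(t) dt + b(t) dB_t, the quadratic variation is <X>_t = int_0^t b(s)^2 ds (the drift term does not contribute). Here b(s) = -3*s^3/5, so
  b(s)^2 = 9*s^6/25.
Integrating from 0 to t:
  <X>_t = int_0^t (9*s^6/25) ds = 9*t^7/175.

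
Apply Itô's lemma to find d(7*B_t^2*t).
d(7*B_t^2*t) = (7*B_t^2 + 7*t) dt + (14*B_t*t) dB_t

Itô's formula for f(t, x): d f(t, B_t) = (f_t + (1/2) f_xx) dt + f_x dB_t. Compute partials of f(t, x) = 7*t*x^2:
  f_t(t,x)  = 7*x^2
  f_x(t,x)  = 14*t*x
  f_xx(t,x) = 14*t
Assemble drift = f_t + (1/2) f_xx = 7*t + 7*x^2 and diffusion = f_x = 14*t*x. Substituting x = B_t:
  d(7*B_t^2*t) = (7*B_t^2 + 7*t) dt + (14*B_t*t) dB_t.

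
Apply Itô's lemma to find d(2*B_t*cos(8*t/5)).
d(2*B_t*cos(8*t/5)) = (-16*B_t*sin(8*t/5)/5) dt + (2*cos(8*t/5)) dB_t

Itô's formula for f(t, x): d f(t, B_t) = (f_t + (1/2) f_xx) dt + f_x dB_t. Compute partials of f(t, x) = 2*x*cos(8*t/5):
  f_t(t,x)  = -16*x*sin(8*t/5)/5
  f_x(t,x)  = 2*cos(8*t/5)
  f_xx(t,x) = 0
Assemble drift = f_t + (1/2) f_xx = -16*x*sin(8*t/5)/5 and diffusion = f_x = 2*cos(8*t/5). Substituting x = B_t:
  d(2*B_t*cos(8*t/5)) = (-16*B_t*sin(8*t/5)/5) dt + (2*cos(8*t/5)) dB_t.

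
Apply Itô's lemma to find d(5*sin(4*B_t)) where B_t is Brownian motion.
d(5*sin(4*B_t)) = (-40*sin(4*B_t)) dt + (20*cos(4*B_t)) dB_t

Itô's formula for f(B_t) gives d f(B_t) = f'(B_t) dB_t + (1/2) f''(B_t) dt. Compute derivatives of f(x) = 5*sin(4*x):
  f'(x)  = 20*cos(4*x)
  f''(x) = -80*sin(4*x)
Substitute x = B_t and multiply the f'' term by 1/2:
  drift     = (1/2) * (-80*sin(4*x)) evaluated at B_t = -40*sin(4*B_t)
  diffusion = (20*cos(4*x)) evaluated at B_t = 20*cos(4*B_t)
Therefore d(5*sin(4*B_t)) = (-40*sin(4*B_t)) dt + (20*cos(4*B_t)) dB_t.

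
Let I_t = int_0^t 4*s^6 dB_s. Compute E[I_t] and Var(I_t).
E[I_t] = 0; Var(I_t) = 16*t^13/13

The Itô integral of a deterministic integrand f(s) has mean 0 because each increment f(s) * (B_{s+ds} - B_s) has mean 0. By the Itô isometry:
  Var( int_0^t f(s) dB_s ) = E[ (int_0^t f(s) dB_s)^2 ] = int_0^t f(s)^2 ds.
Here f(s) = 4*s^6, so f(s)^2 = 16*s^12. Integrate:
  int_0^t (16*s^12) ds = 16*t^13/13.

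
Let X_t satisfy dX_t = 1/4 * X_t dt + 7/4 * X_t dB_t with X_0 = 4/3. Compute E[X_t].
E[X_t] = 4*exp(t/4)/3

For GBM dX = mu X dt + sigma X dB with X_0 = x_0, apply Itô to Y = log X: dY = (mu - sigma^2/2) dt + sigma dB, so Y_t = log(x_0) + (mu - sigma^2/2) t + sigma B_t and hence X_t = x_0 * exp((mu - sigma^2/2) t + sigma B_t).
With mu = 1/4, sigma = 7/4, x_0 = 4/3, this gives:
  X_t = 4/3 * exp((-41/32) * t + (7/4) * B_t).
Since sigma*B_t ~ Normal(0, sigma^2 t), E[exp(sigma*B_t)] = exp(sigma^2 t / 2); so E[X_t] = x_0 * exp((mu - sigma^2/2) t) * exp(sigma^2 t / 2) = x_0 * exp(mu t) = 4*exp(t/4)/3.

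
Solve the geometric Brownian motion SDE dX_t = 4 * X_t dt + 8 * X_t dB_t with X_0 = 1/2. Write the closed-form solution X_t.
X_t = 1/2 * exp((-28) * t + (8) * B_t)

For GBM dX = mu X dt + sigma X dB with X_0 = x_0, apply Itô to Y = log X: dY = (mu - sigma^2/2) dt + sigma dB, so Y_t = log(x_0) + (mu - sigma^2/2) t + sigma B_t and hence X_t = x_0 * exp((mu - sigma^2/2) t + sigma B_t).
With mu = 4, sigma = 8, x_0 = 1/2, this gives:
  X_t = 1/2 * exp((-28) * t + (8) * B_t).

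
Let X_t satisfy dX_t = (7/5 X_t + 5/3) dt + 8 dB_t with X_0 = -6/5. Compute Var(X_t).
Var(X_t) = 160*exp(14*t/5)/7 - 160/7

The variance V(t) = Var(X_t) satisfies V'(t) = 2 a V(t) + c^2 with V(0) = 0 (drift coefficient is linear in X, diffusion is constant). With a = 7/5, c = 8, the solution is
  V(t) = (c^2 / (2 a)) * (exp(2 a t) - 1)
       = (8^2 / (2*(7/5))) * (exp((14/5) t) - 1)
       = 160*exp(14*t/5)/7 - 160/7.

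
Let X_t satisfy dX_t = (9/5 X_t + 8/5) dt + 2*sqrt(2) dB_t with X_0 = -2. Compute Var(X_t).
Var(X_t) = 20*exp(18*t/5)/9 - 20/9

The variance V(t) = Var(X_t) satisfies V'(t) = 2 a V(t) + c^2 with V(0) = 0 (drift coefficient is linear in X, diffusion is constant). With a = 9/5, c = 2*sqrt(2), the solution is
  V(t) = (c^2 / (2 a)) * (exp(2 a t) - 1)
       = ((2*sqrt(2))^2 / (2*(9/5))) * (exp((18/5) t) - 1)
       = 20*exp(18*t/5)/9 - 20/9.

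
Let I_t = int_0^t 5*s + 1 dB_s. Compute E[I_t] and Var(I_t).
E[I_t] = 0; Var(I_t) = t*(25*t^2 + 15*t + 3)/3

The Itô integral of a deterministic integrand f(s) has mean 0 because each increment f(s) * (B_{s+ds} - B_s) has mean 0. By the Itô isometry:
  Var( int_0^t f(s) dB_s ) = E[ (int_0^t f(s) dB_s)^2 ] = int_0^t f(s)^2 ds.
Here f(s) = 5*s + 1, so f(s)^2 = (5*s + 1)^2. Integrate:
  int_0^t ((5*s + 1)^2) ds = t*(25*t^2 + 15*t + 3)/3.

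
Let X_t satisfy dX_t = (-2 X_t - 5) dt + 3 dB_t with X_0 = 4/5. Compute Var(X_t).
Var(X_t) = 9/4 - 9*exp(-4*t)/4

The variance V(t) = Var(X_t) satisfies V'(t) = 2 a V(t) + c^2 with V(0) = 0 (drift coefficient is linear in X, diffusion is constant). With a = -2, c = 3, the solution is
  V(t) = (c^2 / (2 a)) * (exp(2 a t) - 1)
       = (3^2 / (2*(-2))) * (exp((-4) t) - 1)
       = 9/4 - 9*exp(-4*t)/4.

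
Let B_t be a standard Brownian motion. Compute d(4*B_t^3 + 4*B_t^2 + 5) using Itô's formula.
d(4*B_t^3 + 4*B_t^2 + 5) = (12*B_t + 4) dt + (4*B_t*(3*B_t + 2)) dB_t

Itô's formula for f(B_t) gives d f(B_t) = f'(B_t) dB_t + (1/2) f''(B_t) dt. Compute derivatives of f(x) = 4*x^3 + 4*x^2 + 5:
  f'(x)  = 4*x*(3*x + 2)
  f''(x) = 24*x + 8
Substitute x = B_t and multiply the f'' term by 1/2:
  drift     = (1/2) * (24*x + 8) evaluated at B_t = 12*B_t + 4
  diffusion = (4*x*(3*x + 2)) evaluated at B_t = 4*B_t*(3*B_t + 2)
Therefore d(4*B_t^3 + 4*B_t^2 + 5) = (12*B_t + 4) dt + (4*B_t*(3*B_t + 2)) dB_t.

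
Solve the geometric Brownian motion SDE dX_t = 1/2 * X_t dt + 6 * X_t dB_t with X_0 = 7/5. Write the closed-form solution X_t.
X_t = 7/5 * exp((-35/2) * t + (6) * B_t)

For GBM dX = mu X dt + sigma X dB with X_0 = x_0, apply Itô to Y = log X: dY = (mu - sigma^2/2) dt + sigma dB, so Y_t = log(x_0) + (mu - sigma^2/2) t + sigma B_t and hence X_t = x_0 * exp((mu - sigma^2/2) t + sigma B_t).
With mu = 1/2, sigma = 6, x_0 = 7/5, this gives:
  X_t = 7/5 * exp((-35/2) * t + (6) * B_t).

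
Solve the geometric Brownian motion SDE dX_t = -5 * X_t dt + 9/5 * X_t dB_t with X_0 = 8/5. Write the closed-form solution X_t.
X_t = 8/5 * exp((-331/50) * t + (9/5) * B_t)

For GBM dX = mu X dt + sigma X dB with X_0 = x_0, apply Itô to Y = log X: dY = (mu - sigma^2/2) dt + sigma dB, so Y_t = log(x_0) + (mu - sigma^2/2) t + sigma B_t and hence X_t = x_0 * exp((mu - sigma^2/2) t + sigma B_t).
With mu = -5, sigma = 9/5, x_0 = 8/5, this gives:
  X_t = 8/5 * exp((-331/50) * t + (9/5) * B_t).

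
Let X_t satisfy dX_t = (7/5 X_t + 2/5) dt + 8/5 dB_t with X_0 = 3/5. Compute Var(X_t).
Var(X_t) = 32*exp(14*t/5)/35 - 32/35

The variance V(t) = Var(X_t) satisfies V'(t) = 2 a V(t) + c^2 with V(0) = 0 (drift coefficient is linear in X, diffusion is constant). With a = 7/5, c = 8/5, the solution is
  V(t) = (c^2 / (2 a)) * (exp(2 a t) - 1)
       = ((8/5)^2 / (2*(7/5))) * (exp((14/5) t) - 1)
       = 32*exp(14*t/5)/35 - 32/35.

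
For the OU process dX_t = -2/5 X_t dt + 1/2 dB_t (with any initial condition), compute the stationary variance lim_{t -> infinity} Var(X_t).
lim Var(X_t) = 5/16

The OU SDE dX = -theta X dt + sigma dB admits the integrating factor exp(theta t): d(exp(theta t) X_t) = sigma exp(theta t) dB_t. Integrating from 0 to t gives X_t = x_0 * exp(-theta t) + sigma * int_0^t exp(-theta (t-s)) dB_s for any initial x_0. The Itô integral has variance (by the Itô isometry) sigma^2 * int_0^t exp(-2 theta (t - s)) ds = sigma^2 * (1 - exp(-2 theta t)) / (2 theta), independent of x_0.
With theta = 2/5, sigma = 1/2:
  Var(X_t) = (1/2)^2 * (1 - exp(-2*2/5 t)) / (2 * 2/5) = 5/16 - 5*exp(-4*t/5)/16.
As t -> infinity, exp(-2*2/5 t) -> 0, so the stationary variance is sigma^2 / (2 theta) = 5/16.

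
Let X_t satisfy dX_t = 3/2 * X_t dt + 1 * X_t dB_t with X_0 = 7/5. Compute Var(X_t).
Var(X_t) = 49*(exp(t) - 1)*exp(3*t)/25

For GBM dX = mu X dt + sigma X dB with X_0 = x_0, apply Itô to Y = log X: dY = (mu - sigma^2/2) dt + sigma dB, so Y_t = log(x_0) + (mu - sigma^2/2) t + sigma B_t and hence X_t = x_0 * exp((mu - sigma^2/2) t + sigma B_t).
With mu = 3/2, sigma = 1, x_0 = 7/5, this gives:
  X_t = 7/5 * exp((1) * t + (1) * B_t).
Since sigma*B_t ~ Normal(0, sigma^2 t), E[exp(sigma*B_t)] = exp(sigma^2 t / 2); so E[X_t] = x_0 * exp((mu - sigma^2/2) t) * exp(sigma^2 t / 2) = x_0 * exp(mu t) = 7*exp(3*t/2)/5.
Var(X_t) = E[X_t^2] - (E[X_t])^2 = x_0^2 * exp(2 mu t) * (exp(sigma^2 t) - 1) = 49*(exp(t) - 1)*exp(3*t)/25.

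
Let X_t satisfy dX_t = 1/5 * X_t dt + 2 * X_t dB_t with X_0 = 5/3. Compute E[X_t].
E[X_t] = 5*exp(t/5)/3

For GBM dX = mu X dt + sigma X dB with X_0 = x_0, apply Itô to Y = log X: dY = (mu - sigma^2/2) dt + sigma dB, so Y_t = log(x_0) + (mu - sigma^2/2) t + sigma B_t and hence X_t = x_0 * exp((mu - sigma^2/2) t + sigma B_t).
With mu = 1/5, sigma = 2, x_0 = 5/3, this gives:
  X_t = 5/3 * exp((-9/5) * t + (2) * B_t).
Since sigma*B_t ~ Normal(0, sigma^2 t), E[exp(sigma*B_t)] = exp(sigma^2 t / 2); so E[X_t] = x_0 * exp((mu - sigma^2/2) t) * exp(sigma^2 t / 2) = x_0 * exp(mu t) = 5*exp(t/5)/3.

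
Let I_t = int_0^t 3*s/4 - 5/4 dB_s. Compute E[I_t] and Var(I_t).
E[I_t] = 0; Var(I_t) = t*(3*t^2 - 15*t + 25)/16

The Itô integral of a deterministic integrand f(s) has mean 0 because each increment f(s) * (B_{s+ds} - B_s) has mean 0. By the Itô isometry:
  Var( int_0^t f(s) dB_s ) = E[ (int_0^t f(s) dB_s)^2 ] = int_0^t f(s)^2 ds.
Here f(s) = 3*s/4 - 5/4, so f(s)^2 = (3*s - 5)^2/16. Integrate:
  int_0^t ((3*s - 5)^2/16) ds = t*(3*t^2 - 15*t + 25)/16.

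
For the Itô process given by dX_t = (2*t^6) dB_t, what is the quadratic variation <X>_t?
<X>_t = 4*t^13/13

For an Itô process dX_t = a(t) dt + b(t) dB_t, the quadratic variation is <X>_t = int_0^t b(s)^2 ds (the drift term does not contribute). Here b(s) = 2*s^6, so
  b(s)^2 = 4*s^12.
Integrating from 0 to t:
  <X>_t = int_0^t (4*s^12) ds = 4*t^13/13.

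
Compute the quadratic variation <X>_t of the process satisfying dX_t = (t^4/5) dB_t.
<X>_t = t^9/225

For an Itô process dX_t = a(t) dt + b(t) dB_t, the quadratic variation is <X>_t = int_0^t b(s)^2 ds (the drift term does not contribute). Here b(s) = s^4/5, so
  b(s)^2 = s^8/25.
Integrating from 0 to t:
  <X>_t = int_0^t (s^8/25) ds = t^9/225.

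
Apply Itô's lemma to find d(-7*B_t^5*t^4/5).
d(-7*B_t^5*t^4/5) = (B_t^3*t^3*(-28*B_t^2/5 - 14*t)) dt + (-7*B_t^4*t^4) dB_t

Itô's formula for f(t, x): d f(t, B_t) = (f_t + (1/2) f_xx) dt + f_x dB_t. Compute partials of f(t, x) = -7*t^4*x^5/5:
  f_t(t,x)  = -28*t^3*x^5/5
  f_x(t,x)  = -7*t^4*x^4
  f_xx(t,x) = -28*t^4*x^3
Assemble drift = f_t + (1/2) f_xx = t^3*x^3*(-14*t - 28*x^2/5) and diffusion = f_x = -7*t^4*x^4. Substituting x = B_t:
  d(-7*B_t^5*t^4/5) = (B_t^3*t^3*(-28*B_t^2/5 - 14*t)) dt + (-7*B_t^4*t^4) dB_t.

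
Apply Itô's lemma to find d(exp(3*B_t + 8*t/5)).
d(exp(3*B_t + 8*t/5)) = (61*exp(3*B_t + 8*t/5)/10) dt + (3*exp(3*B_t + 8*t/5)) dB_t

Itô's formula for f(t, x): d f(t, B_t) = (f_t + (1/2) f_xx) dt + f_x dB_t. Compute partials of f(t, x) = exp(8*t/5 + 3*x):
  f_t(t,x)  = 8*exp(8*t/5 + 3*x)/5
  f_x(t,x)  = 3*exp(8*t/5 + 3*x)
  f_xx(t,x) = 9*exp(8*t/5 + 3*x)
Assemble drift = f_t + (1/2) f_xx = 61*exp(8*t/5 + 3*x)/10 and diffusion = f_x = 3*exp(8*t/5 + 3*x). Substituting x = B_t:
  d(exp(3*B_t + 8*t/5)) = (61*exp(3*B_t + 8*t/5)/10) dt + (3*exp(3*B_t + 8*t/5)) dB_t.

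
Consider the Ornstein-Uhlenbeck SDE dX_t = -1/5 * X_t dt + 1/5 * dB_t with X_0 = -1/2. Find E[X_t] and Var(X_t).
E[X_t] = -exp(-t/5)/2; Var(X_t) = 1/10 - exp(-2*t/5)/10

The OU SDE dX = -theta X dt + sigma dB admits the integrating factor exp(theta t): d(exp(theta t) X_t) = sigma exp(theta t) dB_t. Integrating from 0 to t:
  X_t = x_0 * exp(-theta t) + sigma * int_0^t exp(-theta (t-s)) dB_s.
The Itô integral has mean 0 and (by the Itô isometry) variance sigma^2 * int_0^t exp(-2 theta (t - s)) ds = sigma^2 * (1 - exp(-2 theta t)) / (2 theta).
With theta = 1/5, sigma = 1/5, x_0 = -1/2:
  E[X_t] = -1/2 * exp(-1/5 t) = -exp(-t/5)/2
  Var(X_t) = (1/5)^2 * (1 - exp(-2*1/5 t)) / (2 * 1/5) = 1/10 - exp(-2*t/5)/10.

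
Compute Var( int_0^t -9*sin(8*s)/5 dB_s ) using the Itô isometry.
Var = 81*t/50 - 81*sin(8*t)*cos(8*t)/400

The Itô integral of a deterministic integrand f(s) has mean 0 because each increment f(s) * (B_{s+ds} - B_s) has mean 0. By the Itô isometry:
  Var( int_0^t f(s) dB_s ) = E[ (int_0^t f(s) dB_s)^2 ] = int_0^t f(s)^2 ds.
Here f(s) = -9*sin(8*s)/5, so f(s)^2 = 81*sin(8*s)^2/25. Integrate:
  int_0^t (81*sin(8*s)^2/25) ds = 81*t/50 - 81*sin(8*t)*cos(8*t)/400.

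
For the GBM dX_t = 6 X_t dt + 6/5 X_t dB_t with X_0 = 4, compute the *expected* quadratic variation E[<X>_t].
E[<X>_t] = 12*exp(336*t/25)/7 - 12/7

<X>_t = int_0^t ((6/5) * X_s)^2 ds. Taking expectation inside the integral: E[<X>_t] = (6/5)^2 * int_0^t E[X_s^2] ds. For GBM, E[X_s^2] = x_0^2 * exp((2 mu + sigma^2) s). Integrating:
  E[<X>_t] = (6/5)^2 * 4^2 * (exp((2*6 + (6/5)^2) t) - 1) / (2*6 + (6/5)^2)
           = (6/5)^2 * 4^2 * (exp((336/25) t) - 1) / (336/25) = 12*exp(336*t/25)/7 - 12/7.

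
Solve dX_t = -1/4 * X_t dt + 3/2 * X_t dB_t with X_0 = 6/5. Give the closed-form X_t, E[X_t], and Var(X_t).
X_t = 6/5 * exp((-11/8) t + (3/2) B_t); E[X_t] = 6*exp(-t/4)/5; Var(X_t) = (36*exp(9*t/4) - 36)*exp(-t/2)/25

For GBM dX = mu X dt + sigma X dB with X_0 = x_0, apply Itô to Y = log X: dY = (mu - sigma^2/2) dt + sigma dB, so Y_t = log(x_0) + (mu - sigma^2/2) t + sigma B_t and hence X_t = x_0 * exp((mu - sigma^2/2) t + sigma B_t).
With mu = -1/4, sigma = 3/2, x_0 = 6/5, this gives:
  X_t = 6/5 * exp((-11/8) * t + (3/2) * B_t).
Since sigma*B_t ~ Normal(0, sigma^2 t), E[exp(sigma*B_t)] = exp(sigma^2 t / 2); so E[X_t] = x_0 * exp((mu - sigma^2/2) t) * exp(sigma^2 t / 2) = x_0 * exp(mu t) = 6*exp(-t/4)/5.
Var(X_t) = E[X_t^2] - (E[X_t])^2 = x_0^2 * exp(2 mu t) * (exp(sigma^2 t) - 1) = (36*exp(9*t/4) - 36)*exp(-t/2)/25.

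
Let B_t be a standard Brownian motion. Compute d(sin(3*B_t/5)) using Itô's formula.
d(sin(3*B_t/5)) = (-9*sin(3*B_t/5)/50) dt + (3*cos(3*B_t/5)/5) dB_t

Itô's formula for f(B_t) gives d f(B_t) = f'(B_t) dB_t + (1/2) f''(B_t) dt. Compute derivatives of f(x) = sin(3*x/5):
  f'(x)  = 3*cos(3*x/5)/5
  f''(x) = -9*sin(3*x/5)/25
Substitute x = B_t and multiply the f'' term by 1/2:
  drift     = (1/2) * (-9*sin(3*x/5)/25) evaluated at B_t = -9*sin(3*B_t/5)/50
  diffusion = (3*cos(3*x/5)/5) evaluated at B_t = 3*cos(3*B_t/5)/5
Therefore d(sin(3*B_t/5)) = (-9*sin(3*B_t/5)/50) dt + (3*cos(3*B_t/5)/5) dB_t.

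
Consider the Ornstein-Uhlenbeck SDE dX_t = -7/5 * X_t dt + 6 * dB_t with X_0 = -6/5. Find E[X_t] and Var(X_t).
E[X_t] = -6*exp(-7*t/5)/5; Var(X_t) = 90/7 - 90*exp(-14*t/5)/7

The OU SDE dX = -theta X dt + sigma dB admits the integrating factor exp(theta t): d(exp(theta t) X_t) = sigma exp(theta t) dB_t. Integrating from 0 to t:
  X_t = x_0 * exp(-theta t) + sigma * int_0^t exp(-theta (t-s)) dB_s.
The Itô integral has mean 0 and (by the Itô isometry) variance sigma^2 * int_0^t exp(-2 theta (t - s)) ds = sigma^2 * (1 - exp(-2 theta t)) / (2 theta).
With theta = 7/5, sigma = 6, x_0 = -6/5:
  E[X_t] = -6/5 * exp(-7/5 t) = -6*exp(-7*t/5)/5
  Var(X_t) = (6)^2 * (1 - exp(-2*7/5 t)) / (2 * 7/5) = 90/7 - 90*exp(-14*t/5)/7.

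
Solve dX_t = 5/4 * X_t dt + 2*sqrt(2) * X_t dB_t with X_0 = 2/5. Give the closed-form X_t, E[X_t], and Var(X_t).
X_t = 2/5 * exp((-11/4) t + (2*sqrt(2)) B_t); E[X_t] = 2*exp(5*t/4)/5; Var(X_t) = 4*(exp(8*t) - 1)*exp(5*t/2)/25

For GBM dX = mu X dt + sigma X dB with X_0 = x_0, apply Itô to Y = log X: dY = (mu - sigma^2/2) dt + sigma dB, so Y_t = log(x_0) + (mu - sigma^2/2) t + sigma B_t and hence X_t = x_0 * exp((mu - sigma^2/2) t + sigma B_t).
With mu = 5/4, sigma = 2*sqrt(2), x_0 = 2/5, this gives:
  X_t = 2/5 * exp((-11/4) * t + (2*sqrt(2)) * B_t).
Since sigma*B_t ~ Normal(0, sigma^2 t), E[exp(sigma*B_t)] = exp(sigma^2 t / 2); so E[X_t] = x_0 * exp((mu - sigma^2/2) t) * exp(sigma^2 t / 2) = x_0 * exp(mu t) = 2*exp(5*t/4)/5.
Var(X_t) = E[X_t^2] - (E[X_t])^2 = x_0^2 * exp(2 mu t) * (exp(sigma^2 t) - 1) = 4*(exp(8*t) - 1)*exp(5*t/2)/25.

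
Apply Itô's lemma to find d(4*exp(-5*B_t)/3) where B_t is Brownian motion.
d(4*exp(-5*B_t)/3) = (50*exp(-5*B_t)/3) dt + (-20*exp(-5*B_t)/3) dB_t

Itô's formula for f(B_t) gives d f(B_t) = f'(B_t) dB_t + (1/2) f''(B_t) dt. Compute derivatives of f(x) = 4*exp(-5*x)/3:
  f'(x)  = -20*exp(-5*x)/3
  f''(x) = 100*exp(-5*x)/3
Substitute x = B_t and multiply the f'' term by 1/2:
  drift     = (1/2) * (100*exp(-5*x)/3) evaluated at B_t = 50*exp(-5*B_t)/3
  diffusion = (-20*exp(-5*x)/3) evaluated at B_t = -20*exp(-5*B_t)/3
Therefore d(4*exp(-5*B_t)/3) = (50*exp(-5*B_t)/3) dt + (-20*exp(-5*B_t)/3) dB_t.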